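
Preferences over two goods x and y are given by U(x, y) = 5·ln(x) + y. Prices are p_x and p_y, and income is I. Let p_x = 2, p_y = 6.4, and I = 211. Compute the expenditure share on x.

MU_x = 5/x, MU_y = 1. Tangency: 5/x = p_x/p_y.
So x*(p_x,p_y) = 5·p_y/p_x, independent of income; and y* = (I − 5·p_y)/p_y.
At the given prices: x* = 5·6.4/2 = 16, and y* = 27.9688.
Expenditure on x: 2·16 = 32; share = 0.1517.

share on x = 0.1517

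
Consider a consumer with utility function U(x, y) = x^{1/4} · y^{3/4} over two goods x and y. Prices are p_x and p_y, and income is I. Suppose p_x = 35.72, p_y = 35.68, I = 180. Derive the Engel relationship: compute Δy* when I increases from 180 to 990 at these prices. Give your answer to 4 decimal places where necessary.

Tangency: MRS = (1/3)·y/x = p_x/p_y.
So 0.25·p_y·y = 0.75·p_x·x; combined with the budget, a share 0.25 of income goes to x.
Demand: x*(p_x,p_y,I) = 0.25·I/p_x and y* = 0.75·I/p_y.
At p_x=35.72, p_y=35.68, I=180: y* = 0.75·180/35.68 = 3.7836.
At I' = 990: y* = 20.81. Change: 20.81 − 3.7836 = 17.0263.

Δy* = 17.0263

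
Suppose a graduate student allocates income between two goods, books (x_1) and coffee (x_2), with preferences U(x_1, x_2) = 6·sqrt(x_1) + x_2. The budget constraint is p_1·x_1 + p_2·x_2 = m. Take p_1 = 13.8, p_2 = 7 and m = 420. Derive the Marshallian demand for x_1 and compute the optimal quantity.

Thus x_1* = (3·p_2/p_1)² — independent of m — with the rest of income spent on x_2.
Plugging in: x_1* = (3·7/13.8)² = 2.3157.

x_1* = 2.3157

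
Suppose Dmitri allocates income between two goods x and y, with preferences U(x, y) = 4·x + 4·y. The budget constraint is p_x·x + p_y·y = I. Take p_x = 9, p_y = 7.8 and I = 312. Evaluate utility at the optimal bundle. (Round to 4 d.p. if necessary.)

V = 160

Linear utility — the consumer picks whichever good has higher MU/price: 4/9 = 0.4444 vs 4/7.8 = 0.5128.
y gives more utility per dollar, so spend all income on y: y* = I/p_y, x* = 0.
Numerically: x* = 0, y* = 40.
Utility at the optimum: U(0, 40) = 160.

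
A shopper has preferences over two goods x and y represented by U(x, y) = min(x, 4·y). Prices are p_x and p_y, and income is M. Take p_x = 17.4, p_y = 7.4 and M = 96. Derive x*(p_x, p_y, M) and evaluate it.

x* = 4.987

Demand: x*(p_x,p_y,M) = 4·M/(4·p_x + p_y), y* = M/(4·p_x + p_y).
Here 4·17.4 + 7.4 = 77, giving x* = 4.987.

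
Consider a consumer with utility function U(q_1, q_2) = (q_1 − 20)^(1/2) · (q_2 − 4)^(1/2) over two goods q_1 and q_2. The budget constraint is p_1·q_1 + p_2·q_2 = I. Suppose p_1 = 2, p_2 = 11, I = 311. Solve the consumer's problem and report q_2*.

q_2* = 14.3182

Let q_1' = q_1−20, q_2' = q_2−4. MRS = q_2'/q_1' = p_1/p_2.
Substituting into the budget: q_1* = 20 + 0.5·(I − 20·p_1 − 4·p_2)/p_1, and q_2* = 4 + 0.5·(…)/p_2.
Discretionary income = 311 − 20·2 − 4·11 = 227; q_2* = 4 + 0.5·227/11 = 14.3182.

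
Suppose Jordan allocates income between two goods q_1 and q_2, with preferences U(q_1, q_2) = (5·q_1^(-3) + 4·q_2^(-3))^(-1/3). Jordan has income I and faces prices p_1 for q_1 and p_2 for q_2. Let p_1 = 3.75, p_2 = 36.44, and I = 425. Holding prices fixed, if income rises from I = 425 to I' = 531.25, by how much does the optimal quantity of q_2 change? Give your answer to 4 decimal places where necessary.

With the ratio pinned down, the budget gives q_1* = I/(p_1 + p_2·(q_2/q_1)) and q_2* = (q_2/q_1)·q_1*.
Numerically q_2/q_1 = 0.535656, so q_1* = 425/(3.75 + 36.44·0.535656) = 18.2644 and q_2* = 0.535656·18.2644 = 9.7834.
At I' = 531.25: q_2* = 12.2293. Change: 12.2293 − 9.7834 = 2.4459.

Δq_2* = 2.4459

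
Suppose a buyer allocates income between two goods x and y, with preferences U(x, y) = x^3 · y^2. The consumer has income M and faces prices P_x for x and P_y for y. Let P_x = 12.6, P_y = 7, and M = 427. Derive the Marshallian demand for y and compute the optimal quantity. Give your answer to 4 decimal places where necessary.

MU_x/MU_y = (3·y)/(2·x); tangency sets this equal to P_x/P_y.
So 3·P_y·y = 2·P_x·x; combined with the budget, a share 0.6 of income goes to x.
Demand: x*(P_x,P_y,M) = 0.6·M/P_x and y* = 0.4·M/P_y.
At P_x=12.6, P_y=7, M=427: y* = 0.4·427/7 = 24.4.

y* = 24.4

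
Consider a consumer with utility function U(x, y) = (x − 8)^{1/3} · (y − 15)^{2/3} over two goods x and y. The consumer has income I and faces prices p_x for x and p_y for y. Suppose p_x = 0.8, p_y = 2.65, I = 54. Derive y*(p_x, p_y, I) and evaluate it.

This is Cobb-Douglas in (x−8, y−15): tangency gives 1/3·p_y·(y−15) = 2/3·p_x·(x−8).
Substituting into the budget: x* = 8 + 1/3·(I − 8·p_x − 15·p_y)/p_x, and y* = 15 + 2/3·(…)/p_y.
Discretionary income = 54 − 8·0.8 − 15·2.65 = 7.85; y* = 15 + 2/3·7.85/2.65 = 16.9748.

y* = 16.9748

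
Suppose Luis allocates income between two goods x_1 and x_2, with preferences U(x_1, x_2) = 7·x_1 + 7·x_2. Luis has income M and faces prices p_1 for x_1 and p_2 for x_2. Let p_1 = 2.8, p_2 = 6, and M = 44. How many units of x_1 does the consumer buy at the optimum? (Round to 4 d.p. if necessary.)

x_1* = 15.7143

x_1 gives more utility per dollar, so spend all income on x_1: x_1* = M/p_1, x_2* = 0.
Numerically: x_1* = 15.7143, x_2* = 0.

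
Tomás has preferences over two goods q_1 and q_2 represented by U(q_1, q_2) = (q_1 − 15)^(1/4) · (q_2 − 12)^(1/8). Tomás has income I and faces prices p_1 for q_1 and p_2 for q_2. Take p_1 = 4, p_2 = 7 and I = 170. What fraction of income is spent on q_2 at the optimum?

share on q_2 = 0.5451

This is Cobb-Douglas in (q_1−15, q_2−12): tangency gives 0.25·p_2·(q_2−12) = 0.125·p_1·(q_1−15).
After buying the subsistence bundle (15, 12), a share 2/3 of the remaining income goes to q_1: q_1* = 15 + 2/3·(I − 15p_1 − 12p_2)/p_1.
Discretionary income = 170 − 15·4 − 12·7 = 26; q_1* = 15 + 2/3·26/4 = 19.3333; q_2* = 12 + 1/3·26/7 = 13.2381.
Expenditure on q_2: 7·13.2381 = 92.6667; share = 0.5451.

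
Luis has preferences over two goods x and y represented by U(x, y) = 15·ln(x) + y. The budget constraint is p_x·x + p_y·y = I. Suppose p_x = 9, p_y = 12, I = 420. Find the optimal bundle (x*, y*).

At the given prices: x* = 15·12/9 = 20, and y* = 20.

x* = 20, y* = 20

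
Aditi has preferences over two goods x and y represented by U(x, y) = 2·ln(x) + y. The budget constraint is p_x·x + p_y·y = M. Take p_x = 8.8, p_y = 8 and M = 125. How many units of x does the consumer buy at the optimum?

Set MRS = p_x/p_y: (2/x)/1 = p_x/p_y.
So x*(p_x,p_y) = 2·p_y/p_x, independent of income; and y* = (M − 2·p_y)/p_y.
At the given prices: x* = 2·8/8.8 = 1.8182.

x* = 1.8182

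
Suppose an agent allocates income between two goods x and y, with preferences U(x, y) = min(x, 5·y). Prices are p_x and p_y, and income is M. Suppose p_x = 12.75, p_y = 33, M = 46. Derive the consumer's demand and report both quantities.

x* = 2.3773, y* = 0.4755

With perfect complements, no substitution: consume in ratio x:y = 5:1.
Budget: p_x·x + p_y·(1/5)·x = M, so (5·p_x + p_y)·x = 5·M.
Demand: x*(p_x,p_y,M) = 5·M/(5·p_x + p_y), y* = M/(5·p_x + p_y).
Here 5·12.75 + 33 = 96.75, giving x* = 2.3773 and y* = 0.4755.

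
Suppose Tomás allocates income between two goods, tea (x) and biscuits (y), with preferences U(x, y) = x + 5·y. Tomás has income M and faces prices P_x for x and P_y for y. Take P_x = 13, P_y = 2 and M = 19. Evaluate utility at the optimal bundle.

Perfect substitutes: compare marginal utility per dollar. 1/P_x vs 5/P_y → 0.0769 vs 2.5.
y gives more utility per dollar, so spend all income on y: y* = M/P_y, x* = 0.
Numerically: x* = 0, y* = 9.5.
Utility at the optimum: U(0, 9.5) = 47.5.

V = 47.5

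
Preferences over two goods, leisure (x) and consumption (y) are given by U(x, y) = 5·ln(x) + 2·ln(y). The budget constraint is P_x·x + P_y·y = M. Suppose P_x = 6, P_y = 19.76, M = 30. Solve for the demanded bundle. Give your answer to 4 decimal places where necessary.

x* = 3.5714, y* = 0.4338

The MRS is (5/2)·y/x. Set MRS = P_x/P_y.
Rearranging, P_y·y = (2/5)·P_x·x. Substituting into the budget gives P_x·x·(1 + (2/5)) = M.
Demand: x*(P_x,P_y,M) = 5/7·M/P_x and y* = 2/7·M/P_y.
At P_x=6, P_y=19.76, M=30: x* = 5/7·30/6 = 3.5714, y* = 0.4338.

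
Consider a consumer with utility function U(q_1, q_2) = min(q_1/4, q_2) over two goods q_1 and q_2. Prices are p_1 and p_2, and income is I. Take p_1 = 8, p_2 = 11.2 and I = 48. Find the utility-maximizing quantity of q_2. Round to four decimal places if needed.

q_2* = 1.1111

Here 4·8 + 11.2 = 43.2, giving q_2* = 1.1111.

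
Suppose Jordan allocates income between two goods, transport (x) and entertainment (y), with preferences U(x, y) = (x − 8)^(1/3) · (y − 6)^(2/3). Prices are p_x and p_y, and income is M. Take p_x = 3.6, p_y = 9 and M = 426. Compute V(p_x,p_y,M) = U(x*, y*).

This is Cobb-Douglas in (x−8, y−6): tangency gives 1/3·p_y·(y−6) = 2/3·p_x·(x−8).
After buying the subsistence bundle (8, 6), a share 1/3 of the remaining income goes to x: x* = 8 + 1/3·(M − 8p_x − 6p_y)/p_x.
Discretionary income = 426 − 8·3.6 − 6·9 = 343.2; x* = 8 + 1/3·343.2/3.6 = 39.7778; y* = 6 + 2/3·343.2/9 = 31.4222.
Utility at the optimum: U(39.7778, 31.4222) = 27.3853.

V = 27.3853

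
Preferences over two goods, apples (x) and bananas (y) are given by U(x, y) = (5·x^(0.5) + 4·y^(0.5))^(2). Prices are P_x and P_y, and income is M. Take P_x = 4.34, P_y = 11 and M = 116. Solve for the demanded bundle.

x* = 21.3397, y* = 2.126

Substitute y = (y/x)·x into the budget: x* = M/(P_x + P_y·(y/x)).
Numerically y/x = 0.099626, so x* = 116/(4.34 + 11·0.099626) = 21.3397 and y* = 0.099626·21.3397 = 2.126.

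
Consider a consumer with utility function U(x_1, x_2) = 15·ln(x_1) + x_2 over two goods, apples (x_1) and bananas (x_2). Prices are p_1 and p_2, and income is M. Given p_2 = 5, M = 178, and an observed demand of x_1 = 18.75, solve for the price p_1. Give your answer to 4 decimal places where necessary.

MU_x_1 = 15/x_1, MU_x_2 = 1. Tangency: 15/x_1 = p_1/p_2.
So x_1*(p_1,p_2) = 15·p_2/p_1, independent of income; and x_2* = (M − 15·p_2)/p_2.
Set x_1* = 18.75 in the demand function and solve for p_1: p_1 = 4.

p_1 = 4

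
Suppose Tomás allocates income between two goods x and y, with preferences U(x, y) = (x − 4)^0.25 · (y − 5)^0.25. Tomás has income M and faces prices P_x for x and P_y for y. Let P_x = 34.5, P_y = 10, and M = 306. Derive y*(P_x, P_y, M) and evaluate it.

y* = 10.9

Let x' = x−4, y' = y−5. MRS = y'/x' = P_x/P_y.
Substituting into the budget: x* = 4 + 0.5·(M − 4·P_x − 5·P_y)/P_x, and y* = 5 + 0.5·(…)/P_y.
Discretionary income = 306 − 4·34.5 − 5·10 = 118; y* = 5 + 0.5·118/10 = 10.9.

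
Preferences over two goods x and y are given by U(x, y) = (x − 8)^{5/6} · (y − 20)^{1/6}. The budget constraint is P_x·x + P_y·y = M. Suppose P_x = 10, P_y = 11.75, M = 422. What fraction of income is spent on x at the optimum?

share on x = 0.4009

This is Cobb-Douglas in (x−8, y−20): tangency gives 5/6·P_y·(y−20) = 1/6·P_x·(x−8).
After buying the subsistence bundle (8, 20), a share 5/6 of the remaining income goes to x: x* = 8 + 5/6·(M − 8P_x − 20P_y)/P_x.
Discretionary income = 422 − 8·10 − 20·11.75 = 107; x* = 8 + 5/6·107/10 = 16.9167; y* = 20 + 1/6·107/11.75 = 21.5177.
Expenditure on x: 10·16.9167 = 169.1667; share = 0.4009.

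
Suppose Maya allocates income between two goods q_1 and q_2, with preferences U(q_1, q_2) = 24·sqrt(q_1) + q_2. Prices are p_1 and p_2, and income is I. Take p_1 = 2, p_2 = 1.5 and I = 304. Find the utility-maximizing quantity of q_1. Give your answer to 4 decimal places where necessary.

q_1* = 81

MU_q_1 = 12/√q_1, MU_q_2 = 1. Tangency: 12/√q_1 = p_1/p_2.
Thus q_1* = (12·p_2/p_1)² — independent of I — with the rest of income spent on q_2.
Plugging in: q_1* = (12·1.5/2)² = 81.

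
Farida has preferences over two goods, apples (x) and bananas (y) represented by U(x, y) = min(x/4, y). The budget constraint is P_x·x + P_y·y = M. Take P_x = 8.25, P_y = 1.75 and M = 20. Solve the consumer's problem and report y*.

y* = 0.5755

Leontief preferences: the optimum is at the kink where x/4 = y/1, i.e. y = (1/4)·x.
Budget: P_x·x + P_y·(1/4)·x = M, so (4·P_x + P_y)·x = 4·M.
Demand: x*(P_x,P_y,M) = 4·M/(4·P_x + P_y), y* = M/(4·P_x + P_y).
Here 4·8.25 + 1.75 = 34.75, giving y* = 0.5755.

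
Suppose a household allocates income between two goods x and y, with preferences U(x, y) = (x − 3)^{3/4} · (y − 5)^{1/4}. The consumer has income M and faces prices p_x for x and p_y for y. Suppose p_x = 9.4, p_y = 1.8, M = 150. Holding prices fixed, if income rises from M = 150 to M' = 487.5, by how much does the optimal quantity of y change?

This is Cobb-Douglas in (x−3, y−5): tangency gives 0.75·p_y·(y−5) = 0.25·p_x·(x−3).
Substituting into the budget: x* = 3 + 0.75·(M − 3·p_x − 5·p_y)/p_x, and y* = 5 + 0.25·(…)/p_y.
Discretionary income = 150 − 3·9.4 − 5·1.8 = 112.8; y* = 5 + 0.25·112.8/1.8 = 20.6667.
At M' = 487.5: y* = 67.5417. Change: 67.5417 − 20.6667 = 46.875.

Δy* = 46.875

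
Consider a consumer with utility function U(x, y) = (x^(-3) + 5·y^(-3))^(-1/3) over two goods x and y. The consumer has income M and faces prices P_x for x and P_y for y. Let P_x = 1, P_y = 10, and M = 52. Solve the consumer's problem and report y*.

MRS = MU_x/MU_y = (1/5)·(y/x)^(4). Set equal to P_x/P_y.
Hence y/x = (5·P_x/P_y)^(1/(4)), i.e. raised to the 0.25 power.
With the ratio pinned down, the budget gives x* = M/(P_x + P_y·(y/x)) and y* = (y/x)·x*.
Numerically y/x = 0.840896, so x* = 52/(1 + 10·0.840896) = 5.5266 and y* = 0.840896·5.5266 = 4.6473.

y* = 4.6473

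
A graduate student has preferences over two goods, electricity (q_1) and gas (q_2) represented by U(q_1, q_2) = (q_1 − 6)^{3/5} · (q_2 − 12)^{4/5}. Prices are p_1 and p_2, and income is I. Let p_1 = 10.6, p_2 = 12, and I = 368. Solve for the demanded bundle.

After buying the subsistence bundle (6, 12), a share 3/7 of the remaining income goes to q_1: q_1* = 6 + 3/7·(I − 6p_1 − 12p_2)/p_1.
Discretionary income = 368 − 6·10.6 − 12·12 = 160.4; q_1* = 6 + 3/7·160.4/10.6 = 12.4852; q_2* = 12 + 4/7·160.4/12 = 19.6381.

q_1* = 12.4852, q_2* = 19.6381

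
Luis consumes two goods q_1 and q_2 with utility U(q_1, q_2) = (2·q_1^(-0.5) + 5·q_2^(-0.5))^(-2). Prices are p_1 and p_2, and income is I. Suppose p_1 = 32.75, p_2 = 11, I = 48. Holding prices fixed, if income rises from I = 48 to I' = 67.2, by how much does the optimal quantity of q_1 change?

Δq_1* = 0.2571

Numerically q_2/q_1 = 3.812171, so q_1* = 48/(32.75 + 11·3.812171) = 0.6427.
At I' = 67.2: q_1* = 0.8998. Change: 0.8998 − 0.6427 = 0.2571.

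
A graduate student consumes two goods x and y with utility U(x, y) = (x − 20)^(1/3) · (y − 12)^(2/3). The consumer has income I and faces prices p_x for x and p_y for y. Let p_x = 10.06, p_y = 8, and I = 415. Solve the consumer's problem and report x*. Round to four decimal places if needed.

x* = 23.9032

Discretionary income = 415 − 20·10.06 − 12·8 = 117.8; x* = 20 + 1/3·117.8/10.06 = 23.9032.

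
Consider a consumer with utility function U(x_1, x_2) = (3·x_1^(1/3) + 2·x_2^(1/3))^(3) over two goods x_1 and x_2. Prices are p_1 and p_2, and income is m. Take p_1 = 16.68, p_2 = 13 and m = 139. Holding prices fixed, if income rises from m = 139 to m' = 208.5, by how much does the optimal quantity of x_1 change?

Δx_1* = 2.5775

Numerically x_2/x_1 = 0.79112, so x_1* = 139/(16.68 + 13·0.79112) = 5.1549.
At m' = 208.5: x_1* = 7.7324. Change: 7.7324 − 5.1549 = 2.5775.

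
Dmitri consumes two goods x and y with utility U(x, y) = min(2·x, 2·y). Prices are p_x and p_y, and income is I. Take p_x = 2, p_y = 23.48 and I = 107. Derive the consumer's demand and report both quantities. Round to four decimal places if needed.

With perfect complements, no substitution: consume in ratio x:y = 2:2.
Budget: p_x·x + p_y·x = I, so (2·p_x + 2·p_y)·x = 2·I.
Demand: x*(p_x,p_y,I) = 2·I/(2·p_x + 2·p_y), y* = 2·I/(2·p_x + 2·p_y).
Here 2·2 + 2·23.48 = 50.96, giving x* = 4.1994 and y* = 4.1994.

x* = 4.1994, y* = 4.1994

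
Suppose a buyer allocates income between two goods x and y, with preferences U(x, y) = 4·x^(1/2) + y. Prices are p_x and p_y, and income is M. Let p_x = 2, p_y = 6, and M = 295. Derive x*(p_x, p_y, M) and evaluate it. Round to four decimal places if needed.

x* = 36

Utility is quasi-linear in y; the FOC for x is 2/√x = p_x/p_y.
Thus x* = (2·p_y/p_x)² — independent of M — with the rest of income spent on y.
Plugging in: x* = (2·6/2)² = 36.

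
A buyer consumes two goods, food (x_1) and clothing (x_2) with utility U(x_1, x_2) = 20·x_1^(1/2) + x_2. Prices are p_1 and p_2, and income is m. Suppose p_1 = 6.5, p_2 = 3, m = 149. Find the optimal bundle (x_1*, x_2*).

x_1* = 21.3018, x_2* = 3.5128

MU_x_1 = 10/√x_1, MU_x_2 = 1. Tangency: 10/√x_1 = p_1/p_2.
Solve: √x_1 = 10·p_2/p_1, so x_1*(p_1,p_2) = (10·p_2/p_1)², and x_2* = (m − p_1·x_1*)/p_2.
Plugging in: x_1* = (10·3/6.5)² = 21.3018, x_2* = 3.5128.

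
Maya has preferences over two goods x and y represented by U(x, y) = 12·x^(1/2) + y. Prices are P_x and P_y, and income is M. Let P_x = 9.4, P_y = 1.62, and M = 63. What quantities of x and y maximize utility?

MU_x = 6/√x, MU_y = 1. Tangency: 6/√x = P_x/P_y.
Solve: √x = 6·P_y/P_x, so x*(P_x,P_y) = (6·P_y/P_x)², and y* = (M − P_x·x*)/P_y.
Plugging in: x* = (6·1.62/9.4)² = 1.0692, y* = 32.6846.

x* = 1.0692, y* = 32.6846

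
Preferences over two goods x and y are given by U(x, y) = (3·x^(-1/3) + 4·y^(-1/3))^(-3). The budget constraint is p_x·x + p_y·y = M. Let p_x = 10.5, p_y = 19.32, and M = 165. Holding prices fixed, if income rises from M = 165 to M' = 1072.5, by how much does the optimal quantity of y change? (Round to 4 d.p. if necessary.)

Numerically y/x = 0.7854, so x* = 165/(10.5 + 19.32·0.7854) = 6.4268 and y* = 0.7854·6.4268 = 5.0476.
At M' = 1072.5: y* = 32.8092. Change: 32.8092 − 5.0476 = 27.7616.

Δy* = 27.7616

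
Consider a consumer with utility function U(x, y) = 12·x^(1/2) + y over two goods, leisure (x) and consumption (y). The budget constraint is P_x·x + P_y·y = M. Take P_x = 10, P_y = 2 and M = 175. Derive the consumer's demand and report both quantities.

Plugging in: x* = (6·2/10)² = 1.44, y* = 80.3.

x* = 1.44, y* = 80.3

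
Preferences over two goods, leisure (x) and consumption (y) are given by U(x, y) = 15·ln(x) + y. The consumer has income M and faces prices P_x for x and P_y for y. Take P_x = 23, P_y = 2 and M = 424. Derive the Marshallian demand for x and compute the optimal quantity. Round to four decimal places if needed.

x* = 1.3043

At the given prices: x* = 15·2/23 = 1.3043.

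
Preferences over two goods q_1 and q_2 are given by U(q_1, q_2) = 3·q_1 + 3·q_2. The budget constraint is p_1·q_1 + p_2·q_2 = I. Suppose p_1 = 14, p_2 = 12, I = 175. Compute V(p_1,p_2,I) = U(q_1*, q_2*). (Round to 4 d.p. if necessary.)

V = 43.75

q_2 gives more utility per dollar, so spend all income on q_2: q_2* = I/p_2, q_1* = 0.
Numerically: q_1* = 0, q_2* = 14.5833.
Utility at the optimum: U(0, 14.5833) = 43.75.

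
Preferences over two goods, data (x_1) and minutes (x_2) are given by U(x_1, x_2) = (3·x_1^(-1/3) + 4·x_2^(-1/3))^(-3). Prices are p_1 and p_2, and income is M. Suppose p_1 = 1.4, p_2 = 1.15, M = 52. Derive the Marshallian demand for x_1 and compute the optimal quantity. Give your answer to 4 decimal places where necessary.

MRS = MU_x_1/MU_x_2 = (3/4)·(x_2/x_1)^(4/3). Set equal to p_1/p_2.
Solve for the ratio: x_2/x_1 = [(4/3)·p_1/p_2]^(0.75).
With the ratio pinned down, the budget gives x_1* = M/(p_1 + p_2·(x_2/x_1)) and x_2* = (x_2/x_1)·x_1*.
Numerically x_2/x_1 = 1.438059, so x_1* = 52/(1.4 + 1.15·1.438059) = 17.0281.

x_1* = 17.0281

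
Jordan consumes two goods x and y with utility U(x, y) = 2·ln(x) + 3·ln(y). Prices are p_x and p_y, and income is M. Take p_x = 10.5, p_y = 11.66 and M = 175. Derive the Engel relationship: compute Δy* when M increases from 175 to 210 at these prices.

The MRS is (2/3)·y/x. Set MRS = p_x/p_y.
So 2·p_y·y = 3·p_x·x; combined with the budget, a share 0.4 of income goes to x.
Demand: x*(p_x,p_y,M) = 0.4·M/p_x and y* = 0.6·M/p_y.
At p_x=10.5, p_y=11.66, M=175: y* = 0.6·175/11.66 = 9.0051.
At M' = 210: y* = 10.8062. Change: 10.8062 − 9.0051 = 1.801.

Δy* = 1.801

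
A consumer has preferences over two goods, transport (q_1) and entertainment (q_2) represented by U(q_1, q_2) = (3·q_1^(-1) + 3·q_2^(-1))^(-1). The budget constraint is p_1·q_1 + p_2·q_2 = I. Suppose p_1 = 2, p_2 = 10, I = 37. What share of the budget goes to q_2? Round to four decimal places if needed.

With the ratio pinned down, the budget gives q_1* = I/(p_1 + p_2·(q_2/q_1)) and q_2* = (q_2/q_1)·q_1*.
Numerically q_2/q_1 = 0.447214, so q_1* = 37/(2 + 10·0.447214) = 5.7168 and q_2* = 0.447214·5.7168 = 2.5566.
Expenditure on q_2: 10·2.5566 = 25.5664; share = 0.691.

share on q_2 = 0.691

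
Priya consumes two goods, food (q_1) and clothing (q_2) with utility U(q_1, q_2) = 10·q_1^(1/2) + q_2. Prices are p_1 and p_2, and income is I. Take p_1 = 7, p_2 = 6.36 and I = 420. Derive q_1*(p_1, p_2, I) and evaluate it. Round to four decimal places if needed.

MU_q_1 = 5/√q_1, MU_q_2 = 1. Tangency: 5/√q_1 = p_1/p_2.
Thus q_1* = (5·p_2/p_1)² — independent of I — with the rest of income spent on q_2.
Plugging in: q_1* = (5·6.36/7)² = 20.6376.

q_1* = 20.6376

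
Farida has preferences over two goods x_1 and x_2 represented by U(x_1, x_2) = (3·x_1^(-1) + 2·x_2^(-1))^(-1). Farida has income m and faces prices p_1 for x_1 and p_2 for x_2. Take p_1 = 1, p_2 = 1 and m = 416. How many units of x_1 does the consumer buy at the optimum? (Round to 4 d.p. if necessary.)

MU_x_1 ∝ 3·x_1^(-2), MU_x_2 ∝ 2·x_2^(-2), so MRS = (3/2)·(x_2/x_1)^(2) = p_1/p_2.
Hence x_2/x_1 = ((2/3)·p_1/p_2)^(1/(2)), i.e. raised to the 0.5 power.
With the ratio pinned down, the budget gives x_1* = m/(p_1 + p_2·(x_2/x_1)) and x_2* = (x_2/x_1)·x_1*.
Numerically x_2/x_1 = 0.816497, so x_1* = 416/(1 + 1·0.816497) = 229.0123.

x_1* = 229.0123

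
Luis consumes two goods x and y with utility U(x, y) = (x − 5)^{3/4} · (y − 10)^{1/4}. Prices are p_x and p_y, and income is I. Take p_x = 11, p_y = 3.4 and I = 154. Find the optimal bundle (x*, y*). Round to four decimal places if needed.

x* = 9.4318, y* = 14.7794

MRS = 3·(y−10)/(x−5). Tangency with p_x/p_y gives y−10 = (1/3)·(p_x/p_y)·(x−5).
After buying the subsistence bundle (5, 10), a share 0.75 of the remaining income goes to x: x* = 5 + 0.75·(I − 5p_x − 10p_y)/p_x.
Discretionary income = 154 − 5·11 − 10·3.4 = 65; x* = 5 + 0.75·65/11 = 9.4318; y* = 10 + 0.25·65/3.4 = 14.7794.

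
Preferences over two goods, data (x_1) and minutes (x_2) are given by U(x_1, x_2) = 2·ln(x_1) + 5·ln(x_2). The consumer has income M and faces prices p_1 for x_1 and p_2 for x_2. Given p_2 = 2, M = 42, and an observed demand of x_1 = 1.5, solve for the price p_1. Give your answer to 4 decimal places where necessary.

MU_x_1/MU_x_2 = (2·x_2)/(5·x_1); tangency sets this equal to p_1/p_2.
So 2·p_2·x_2 = 5·p_1·x_1; combined with the budget, a share 2/7 of income goes to x_1.
Demand: x_1*(p_1,p_2,M) = 2/7·M/p_1 and x_2* = 5/7·M/p_2.
Set x_1* = 1.5 in the demand function and solve for p_1: p_1 = 8.

p_1 = 8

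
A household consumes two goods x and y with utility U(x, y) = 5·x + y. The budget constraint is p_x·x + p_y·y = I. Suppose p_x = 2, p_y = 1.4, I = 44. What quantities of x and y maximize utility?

x* = 22, y* = 0

Perfect substitutes: compare marginal utility per dollar. 5/p_x vs 1/p_y → 2.5 vs 0.7143.
x gives more utility per dollar, so spend all income on x: x* = I/p_x, y* = 0.
Numerically: x* = 22, y* = 0.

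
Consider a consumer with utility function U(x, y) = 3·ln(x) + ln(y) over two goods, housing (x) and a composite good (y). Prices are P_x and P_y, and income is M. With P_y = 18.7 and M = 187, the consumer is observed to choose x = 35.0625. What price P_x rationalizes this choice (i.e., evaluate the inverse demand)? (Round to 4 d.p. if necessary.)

The MRS is 3·y/x. Set MRS = P_x/P_y.
So 3·P_y·y = P_x·x; combined with the budget, a share 0.75 of income goes to x.
Demand: x*(P_x,P_y,M) = 0.75·M/P_x and y* = 0.25·M/P_y.
Set x* = 35.0625 in the demand function and solve for P_x: P_x = 4.

P_x = 4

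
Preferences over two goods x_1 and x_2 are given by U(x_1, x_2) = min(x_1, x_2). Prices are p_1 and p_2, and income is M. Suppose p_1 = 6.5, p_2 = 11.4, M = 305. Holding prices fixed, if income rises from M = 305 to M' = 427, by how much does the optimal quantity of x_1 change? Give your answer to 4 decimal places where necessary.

With perfect complements, no substitution: consume in ratio x_1:x_2 = 1:1.
Budget: p_1·x_1 + p_2·x_1 = M, so (p_1 + p_2)·x_1 = M.
Demand: x_1*(p_1,p_2,M) = M/(p_1 + p_2), x_2* = M/(p_1 + p_2).
Here 6.5 + 11.4 = 17.9, giving x_1* = 17.0391.
At M' = 427: x_1* = 23.8547. Change: 23.8547 − 17.0391 = 6.8156.

Δx_1* = 6.8156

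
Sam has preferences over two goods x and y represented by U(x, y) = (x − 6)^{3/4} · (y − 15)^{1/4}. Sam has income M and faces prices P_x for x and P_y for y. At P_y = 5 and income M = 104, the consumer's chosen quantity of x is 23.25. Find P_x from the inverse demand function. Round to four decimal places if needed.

P_x = 1

Let x' = x−6, y' = y−15. MRS = 3·y'/x' = P_x/P_y.
Substituting into the budget: x* = 6 + 0.75·(M − 6·P_x − 15·P_y)/P_x, and y* = 15 + 0.25·(…)/P_y.
Set x* = 23.25 in the demand function and solve for P_x: P_x = 1.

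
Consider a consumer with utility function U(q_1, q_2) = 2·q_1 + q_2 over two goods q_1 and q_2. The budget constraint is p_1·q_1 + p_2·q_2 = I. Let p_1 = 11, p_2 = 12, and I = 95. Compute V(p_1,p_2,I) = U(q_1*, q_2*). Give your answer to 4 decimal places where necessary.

Linear utility — the consumer picks whichever good has higher MU/price: 2/11 = 0.1818 vs 1/12 = 0.0833.
q_1 gives more utility per dollar, so spend all income on q_1: q_1* = I/p_1, q_2* = 0.
Numerically: q_1* = 8.6364, q_2* = 0.
Utility at the optimum: U(8.6364, 0) = 17.2727.

V = 17.2727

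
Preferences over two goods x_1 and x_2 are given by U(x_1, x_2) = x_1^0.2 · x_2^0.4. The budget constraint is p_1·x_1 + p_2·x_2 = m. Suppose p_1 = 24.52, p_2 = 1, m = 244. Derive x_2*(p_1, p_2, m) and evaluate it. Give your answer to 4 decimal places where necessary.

x_2* = 162.6667

The MRS is (1/2)·x_2/x_1. Set MRS = p_1/p_2.
So 0.2·p_2·x_2 = 0.4·p_1·x_1; combined with the budget, a share 1/3 of income goes to x_1.
Demand: x_1*(p_1,p_2,m) = 1/3·m/p_1 and x_2* = 2/3·m/p_2.
At p_1=24.52, p_2=1, m=244: x_2* = 2/3·244/1 = 162.6667.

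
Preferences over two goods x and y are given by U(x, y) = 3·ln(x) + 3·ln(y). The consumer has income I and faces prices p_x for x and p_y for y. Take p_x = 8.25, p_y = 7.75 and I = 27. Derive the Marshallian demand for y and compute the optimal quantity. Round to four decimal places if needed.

Tangency: MRS = y/x = p_x/p_y.
Rearranging, p_y·y = p_x·x. Substituting into the budget gives p_x·x·(1 + 1) = I.
Demand: x*(p_x,p_y,I) = 0.5·I/p_x and y* = 0.5·I/p_y.
At p_x=8.25, p_y=7.75, I=27: y* = 0.5·27/7.75 = 1.7419.

y* = 1.7419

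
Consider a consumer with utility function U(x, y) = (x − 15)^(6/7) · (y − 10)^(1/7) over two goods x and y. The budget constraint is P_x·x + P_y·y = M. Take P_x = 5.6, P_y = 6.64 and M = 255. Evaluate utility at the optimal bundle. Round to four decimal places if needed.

V = 12.0966

This is Cobb-Douglas in (x−15, y−10): tangency gives 6/7·P_y·(y−10) = 1/7·P_x·(x−15).
Substituting into the budget: x* = 15 + 6/7·(M − 15·P_x − 10·P_y)/P_x, and y* = 10 + 1/7·(…)/P_y.
Discretionary income = 255 − 15·5.6 − 10·6.64 = 104.6; x* = 15 + 6/7·104.6/5.6 = 31.0102; y* = 10 + 1/7·104.6/6.64 = 12.2504.
Utility at the optimum: U(31.0102, 12.2504) = 12.0966.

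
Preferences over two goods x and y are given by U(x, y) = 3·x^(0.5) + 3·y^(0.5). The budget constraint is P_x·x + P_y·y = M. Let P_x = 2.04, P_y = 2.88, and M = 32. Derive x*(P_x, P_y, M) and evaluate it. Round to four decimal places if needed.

x* = 9.1822

From the CES first-order condition, (y/x)^(0.5) = P_x/P_y.
Hence y/x = (P_x/P_y)^(1/(0.5)), i.e. raised to the 2 power.
Substitute y = (y/x)·x into the budget: x* = M/(P_x + P_y·(y/x)).
Numerically y/x = 0.501736, so x* = 32/(2.04 + 2.88·0.501736) = 9.1822.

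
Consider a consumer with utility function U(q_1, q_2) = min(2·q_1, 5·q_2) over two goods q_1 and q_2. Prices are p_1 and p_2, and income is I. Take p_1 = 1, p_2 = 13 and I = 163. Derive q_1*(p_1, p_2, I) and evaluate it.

q_1* = 26.2903

Leontief preferences: the optimum is at the kink where q_1/5 = q_2/2, i.e. q_2 = (2/5)·q_1.
Budget: p_1·q_1 + p_2·(2/5)·q_1 = I, so (5·p_1 + 2·p_2)·q_1 = 5·I.
Demand: q_1*(p_1,p_2,I) = 5·I/(5·p_1 + 2·p_2), q_2* = 2·I/(5·p_1 + 2·p_2).
Here 5·1 + 2·13 = 31, giving q_1* = 26.2903.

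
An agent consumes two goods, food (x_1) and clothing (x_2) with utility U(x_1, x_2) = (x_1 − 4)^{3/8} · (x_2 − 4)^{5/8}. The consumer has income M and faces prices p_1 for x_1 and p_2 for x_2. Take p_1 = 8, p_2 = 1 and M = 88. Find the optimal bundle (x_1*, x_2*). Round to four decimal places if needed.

Let x_1' = x_1−4, x_2' = x_2−4. MRS = (3/5)·x_2'/x_1' = p_1/p_2.
After buying the subsistence bundle (4, 4), a share 0.375 of the remaining income goes to x_1: x_1* = 4 + 0.375·(M − 4p_1 − 4p_2)/p_1.
Discretionary income = 88 − 4·8 − 4·1 = 52; x_1* = 4 + 0.375·52/8 = 6.4375; x_2* = 4 + 0.625·52/1 = 36.5.

x_1* = 6.4375, x_2* = 36.5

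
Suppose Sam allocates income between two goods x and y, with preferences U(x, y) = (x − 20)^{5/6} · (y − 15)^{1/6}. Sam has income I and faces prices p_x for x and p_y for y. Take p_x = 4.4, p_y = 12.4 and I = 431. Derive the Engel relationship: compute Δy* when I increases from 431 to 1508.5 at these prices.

Let x' = x−20, y' = y−15. MRS = 5·y'/x' = p_x/p_y.
Substituting into the budget: x* = 20 + 5/6·(I − 20·p_x − 15·p_y)/p_x, and y* = 15 + 1/6·(…)/p_y.
Discretionary income = 431 − 20·4.4 − 15·12.4 = 157; y* = 15 + 1/6·157/12.4 = 17.1102.
At I' = 1508.5: y* = 31.5927. Change: 31.5927 − 17.1102 = 14.4825.

Δy* = 14.4825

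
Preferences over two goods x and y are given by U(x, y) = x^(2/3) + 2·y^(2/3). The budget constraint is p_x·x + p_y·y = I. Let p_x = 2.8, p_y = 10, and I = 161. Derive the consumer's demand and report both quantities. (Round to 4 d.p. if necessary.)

Substitute y = (y/x)·x into the budget: x* = I/(p_x + p_y·(y/x)).
Numerically y/x = 0.175616, so x* = 161/(2.8 + 10·0.175616) = 35.3368 and y* = 0.175616·35.3368 = 6.2057.

x* = 35.3368, y* = 6.2057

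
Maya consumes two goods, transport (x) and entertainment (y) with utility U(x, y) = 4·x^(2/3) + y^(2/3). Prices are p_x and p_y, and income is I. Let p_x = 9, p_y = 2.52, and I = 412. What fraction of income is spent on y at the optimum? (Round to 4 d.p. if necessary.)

share on y = 0.1662

From the CES first-order condition, 4·(y/x)^(1/3) = p_x/p_y.
Hence y/x = ((1/4)·p_x/p_y)^(1/(1/3)), i.e. raised to the 3 power.
With the ratio pinned down, the budget gives x* = I/(p_x + p_y·(y/x)) and y* = (y/x)·x*.
Numerically y/x = 0.71178, so x* = 412/(9 + 2.52·0.71178) = 38.1705 and y* = 0.71178·38.1705 = 27.169.
Expenditure on y: 2.52·27.169 = 68.4658; share = 0.1662.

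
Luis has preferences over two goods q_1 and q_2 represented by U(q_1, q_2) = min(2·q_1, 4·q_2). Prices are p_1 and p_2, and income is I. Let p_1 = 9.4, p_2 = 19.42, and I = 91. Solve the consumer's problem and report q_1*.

q_1* = 4.7619

Leontief preferences: the optimum is at the kink where q_1/4 = q_2/2, i.e. q_2 = (1/2)·q_1.
Budget: p_1·q_1 + p_2·(1/2)·q_1 = I, so (4·p_1 + 2·p_2)·q_1 = 4·I.
Demand: q_1*(p_1,p_2,I) = 4·I/(4·p_1 + 2·p_2), q_2* = 2·I/(4·p_1 + 2·p_2).
Here 4·9.4 + 2·19.42 = 76.44, giving q_1* = 4.7619.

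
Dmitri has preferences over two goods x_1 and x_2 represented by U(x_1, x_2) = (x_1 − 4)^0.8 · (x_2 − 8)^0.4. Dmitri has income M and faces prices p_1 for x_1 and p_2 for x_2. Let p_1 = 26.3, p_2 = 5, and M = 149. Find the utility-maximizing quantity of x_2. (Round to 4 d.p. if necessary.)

This is Cobb-Douglas in (x_1−4, x_2−8): tangency gives 0.8·p_2·(x_2−8) = 0.4·p_1·(x_1−4).
Substituting into the budget: x_1* = 4 + 2/3·(M − 4·p_1 − 8·p_2)/p_1, and x_2* = 8 + 1/3·(…)/p_2.
Discretionary income = 149 − 4·26.3 − 8·5 = 3.8; x_2* = 8 + 1/3·3.8/5 = 8.2533.

x_2* = 8.2533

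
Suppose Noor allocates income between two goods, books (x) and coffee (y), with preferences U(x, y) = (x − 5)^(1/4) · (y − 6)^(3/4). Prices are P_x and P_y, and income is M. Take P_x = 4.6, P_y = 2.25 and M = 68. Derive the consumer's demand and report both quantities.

x* = 6.712, y* = 16.5

Discretionary income = 68 − 5·4.6 − 6·2.25 = 31.5; x* = 5 + 0.25·31.5/4.6 = 6.712; y* = 6 + 0.75·31.5/2.25 = 16.5.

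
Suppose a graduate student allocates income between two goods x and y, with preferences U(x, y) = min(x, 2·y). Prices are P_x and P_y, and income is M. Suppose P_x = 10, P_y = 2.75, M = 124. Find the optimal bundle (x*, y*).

x* = 10.9011, y* = 5.4505

With perfect complements, no substitution: consume in ratio x:y = 2:1.
Budget: P_x·x + P_y·(1/2)·x = M, so (2·P_x + P_y)·x = 2·M.
Demand: x*(P_x,P_y,M) = 2·M/(2·P_x + P_y), y* = M/(2·P_x + P_y).
Here 2·10 + 2.75 = 22.75, giving x* = 10.9011 and y* = 5.4505.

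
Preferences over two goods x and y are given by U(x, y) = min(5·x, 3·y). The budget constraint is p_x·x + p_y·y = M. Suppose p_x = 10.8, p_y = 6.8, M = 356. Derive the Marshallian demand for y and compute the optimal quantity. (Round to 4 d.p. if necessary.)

y* = 26.8072

Demand: x*(p_x,p_y,M) = 3·M/(3·p_x + 5·p_y), y* = 5·M/(3·p_x + 5·p_y).
Here 3·10.8 + 5·6.8 = 66.4, giving y* = 26.8072.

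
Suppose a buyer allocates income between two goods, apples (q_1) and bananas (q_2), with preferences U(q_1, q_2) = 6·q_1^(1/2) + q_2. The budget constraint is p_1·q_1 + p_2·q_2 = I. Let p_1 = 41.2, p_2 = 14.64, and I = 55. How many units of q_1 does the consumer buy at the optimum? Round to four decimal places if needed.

q_1* = 1.1364

Set MRS = p_1/p_2: 3·q_1^(−1/2) = p_1/p_2.
Thus q_1* = (3·p_2/p_1)² — independent of I — with the rest of income spent on q_2.
Plugging in: q_1* = (3·14.64/41.2)² = 1.1364.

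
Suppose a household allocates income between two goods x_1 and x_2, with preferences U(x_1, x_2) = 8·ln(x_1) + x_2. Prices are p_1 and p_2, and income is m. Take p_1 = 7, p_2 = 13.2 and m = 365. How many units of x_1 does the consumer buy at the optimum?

MU_x_1 = 8/x_1, MU_x_2 = 1. Tangency: 8/x_1 = p_1/p_2.
So x_1*(p_1,p_2) = 8·p_2/p_1, independent of income; and x_2* = (m − 8·p_2)/p_2.
At the given prices: x_1* = 8·13.2/7 = 15.0857.

x_1* = 15.0857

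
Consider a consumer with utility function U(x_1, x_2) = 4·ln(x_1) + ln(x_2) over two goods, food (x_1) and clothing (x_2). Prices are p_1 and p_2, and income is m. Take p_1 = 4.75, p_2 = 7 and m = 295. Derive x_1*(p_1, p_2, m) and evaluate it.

Tangency: MRS = 4·x_2/x_1 = p_1/p_2.
So 4·p_2·x_2 = p_1·x_1; combined with the budget, a share 0.8 of income goes to x_1.
Demand: x_1*(p_1,p_2,m) = 0.8·m/p_1 and x_2* = 0.2·m/p_2.
At p_1=4.75, p_2=7, m=295: x_1* = 0.8·295/4.75 = 49.6842.

x_1* = 49.6842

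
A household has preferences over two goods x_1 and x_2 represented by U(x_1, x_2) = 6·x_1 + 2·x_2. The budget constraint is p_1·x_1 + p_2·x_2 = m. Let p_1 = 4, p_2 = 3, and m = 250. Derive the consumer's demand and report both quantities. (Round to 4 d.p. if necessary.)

x_1 gives more utility per dollar, so spend all income on x_1: x_1* = m/p_1, x_2* = 0.
Numerically: x_1* = 62.5, x_2* = 0.

x_1* = 62.5, x_2* = 0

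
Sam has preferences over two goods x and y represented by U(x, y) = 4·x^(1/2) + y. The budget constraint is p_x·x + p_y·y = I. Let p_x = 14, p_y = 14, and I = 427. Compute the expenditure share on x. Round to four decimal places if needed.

MU_x = 2/√x, MU_y = 1. Tangency: 2/√x = p_x/p_y.
Solve: √x = 2·p_y/p_x, so x*(p_x,p_y) = (2·p_y/p_x)², and y* = (I − p_x·x*)/p_y.
Plugging in: x* = (2·14/14)² = 4, y* = 26.5.
Expenditure on x: 14·4 = 56; share = 0.1311.

share on x = 0.1311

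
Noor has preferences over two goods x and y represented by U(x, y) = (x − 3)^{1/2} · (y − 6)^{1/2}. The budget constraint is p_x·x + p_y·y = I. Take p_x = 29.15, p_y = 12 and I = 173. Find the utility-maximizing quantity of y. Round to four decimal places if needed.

Substituting into the budget: x* = 3 + 0.5·(I − 3·p_x − 6·p_y)/p_x, and y* = 6 + 0.5·(…)/p_y.
Discretionary income = 173 − 3·29.15 − 6·12 = 13.55; y* = 6 + 0.5·13.55/12 = 6.5646.

y* = 6.5646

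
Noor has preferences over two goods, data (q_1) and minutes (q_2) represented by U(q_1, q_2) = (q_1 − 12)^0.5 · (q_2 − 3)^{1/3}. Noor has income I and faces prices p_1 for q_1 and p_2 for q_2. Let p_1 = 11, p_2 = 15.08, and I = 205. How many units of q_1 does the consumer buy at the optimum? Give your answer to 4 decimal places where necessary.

q_1* = 13.5142

MRS = (3/2)·(q_2−3)/(q_1−12). Tangency with p_1/p_2 gives q_2−3 = (2/3)·(p_1/p_2)·(q_1−12).
After buying the subsistence bundle (12, 3), a share 0.6 of the remaining income goes to q_1: q_1* = 12 + 0.6·(I − 12p_1 − 3p_2)/p_1.
Discretionary income = 205 − 12·11 − 3·15.08 = 27.76; q_1* = 12 + 0.6·27.76/11 = 13.5142.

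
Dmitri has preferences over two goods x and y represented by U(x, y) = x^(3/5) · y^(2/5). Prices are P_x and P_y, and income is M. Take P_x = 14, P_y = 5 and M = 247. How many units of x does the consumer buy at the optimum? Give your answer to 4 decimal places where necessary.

x* = 10.5857

MU_x/MU_y = (0.6·y)/(0.4·x); tangency sets this equal to P_x/P_y.
So 0.6·P_y·y = 0.4·P_x·x; combined with the budget, a share 0.6 of income goes to x.
Demand: x*(P_x,P_y,M) = 0.6·M/P_x and y* = 0.4·M/P_y.
At P_x=14, P_y=5, M=247: x* = 0.6·247/14 = 10.5857.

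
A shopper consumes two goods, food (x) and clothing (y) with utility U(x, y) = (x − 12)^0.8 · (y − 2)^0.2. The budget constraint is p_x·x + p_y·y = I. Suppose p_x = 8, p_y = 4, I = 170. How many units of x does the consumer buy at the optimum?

x* = 18.6

Discretionary income = 170 − 12·8 − 2·4 = 66; x* = 12 + 0.8·66/8 = 18.6.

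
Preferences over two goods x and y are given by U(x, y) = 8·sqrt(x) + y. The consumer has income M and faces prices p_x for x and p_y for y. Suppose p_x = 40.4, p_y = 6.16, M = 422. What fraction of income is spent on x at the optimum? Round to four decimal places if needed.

share on x = 0.0356

Utility is quasi-linear in y; the FOC for x is 4/√x = p_x/p_y.
Solve: √x = 4·p_y/p_x, so x*(p_x,p_y) = (4·p_y/p_x)², and y* = (M − p_x·x*)/p_y.
Plugging in: x* = (4·6.16/40.4)² = 0.372, y* = 66.0669.
Expenditure on x: 40.4·0.372 = 15.028; share = 0.0356.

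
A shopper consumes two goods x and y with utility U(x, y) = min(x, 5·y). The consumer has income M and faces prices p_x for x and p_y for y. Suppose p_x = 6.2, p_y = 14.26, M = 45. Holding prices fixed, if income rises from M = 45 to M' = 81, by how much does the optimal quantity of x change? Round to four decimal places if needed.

Δx* = 3.977

Demand: x*(p_x,p_y,M) = 5·M/(5·p_x + p_y), y* = M/(5·p_x + p_y).
Here 5·6.2 + 14.26 = 45.26, giving x* = 4.9713.
At M' = 81: x* = 8.9483. Change: 8.9483 − 4.9713 = 3.977.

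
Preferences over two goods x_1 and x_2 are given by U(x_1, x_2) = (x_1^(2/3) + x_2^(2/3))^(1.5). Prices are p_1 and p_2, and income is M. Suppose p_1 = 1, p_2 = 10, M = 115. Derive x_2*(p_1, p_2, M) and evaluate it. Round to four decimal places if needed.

From the CES first-order condition, (x_2/x_1)^(1/3) = p_1/p_2.
Hence x_2/x_1 = (p_1/p_2)^(1/(1/3)), i.e. raised to the 3 power.
With the ratio pinned down, the budget gives x_1* = M/(p_1 + p_2·(x_2/x_1)) and x_2* = (x_2/x_1)·x_1*.
Numerically x_2/x_1 = 0.001, so x_1* = 115/(1 + 10·0.001) = 113.8614 and x_2* = 0.001·113.8614 = 0.1139.

x_2* = 0.1139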